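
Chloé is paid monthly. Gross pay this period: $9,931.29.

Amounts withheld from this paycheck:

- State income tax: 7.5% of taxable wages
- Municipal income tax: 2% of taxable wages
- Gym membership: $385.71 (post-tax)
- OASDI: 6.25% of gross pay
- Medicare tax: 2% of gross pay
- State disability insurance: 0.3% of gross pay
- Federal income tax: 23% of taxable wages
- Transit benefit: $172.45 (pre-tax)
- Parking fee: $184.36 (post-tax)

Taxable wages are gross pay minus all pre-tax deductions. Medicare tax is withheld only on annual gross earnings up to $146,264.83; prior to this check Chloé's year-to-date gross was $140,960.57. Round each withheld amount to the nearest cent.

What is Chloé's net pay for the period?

$5,260.56

Transit benefit: $172.45
Taxable wages = $9,931.29 − $172.45 = $9,758.84
Federal income tax: $9,758.84 × 0.23 = $2,244.53
State income tax: $9,758.84 × 0.075 = $731.91
Municipal income tax: $9,758.84 × 0.02 = $195.18
State disability insurance: $9,931.29 × 0.003 = $29.79
OASDI: $9,931.29 × 0.0625 = $620.71
Medicare tax: only $146,264.83 − $140,960.57 = $5,304.26 of this check is subject → $5,304.26 × 0.02 = $106.09
Parking fee: $184.36
Gym membership: $385.71
Total deductions = $172.45 + $2,244.53 + $731.91 + $195.18 + $29.79 + $620.71 + $106.09 + $184.36 + $385.71 = $4,670.73
Net pay = $9,931.29 − $4,670.73 = $5,260.56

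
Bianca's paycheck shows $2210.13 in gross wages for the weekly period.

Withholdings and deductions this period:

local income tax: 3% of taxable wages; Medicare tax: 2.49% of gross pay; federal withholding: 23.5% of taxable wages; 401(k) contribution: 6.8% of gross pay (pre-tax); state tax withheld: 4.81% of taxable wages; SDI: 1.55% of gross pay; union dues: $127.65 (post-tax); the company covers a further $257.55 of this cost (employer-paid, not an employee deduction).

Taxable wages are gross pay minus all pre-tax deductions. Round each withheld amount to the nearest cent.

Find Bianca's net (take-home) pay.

$1197.96

401(k) contribution: $2210.13 × 0.068 = $150.29
Taxable wages = $2210.13 − $150.29 = $2059.84
State tax withheld: $2059.84 × 0.0481 = $99.08
Federal withholding: $2059.84 × 0.235 = $484.06
Local income tax: $2059.84 × 0.03 = $61.80
SDI: $2210.13 × 0.0155 = $34.26
Medicare tax: $2210.13 × 0.0249 = $55.03
Union dues: $127.65
(Employer's $257.55 toward union dues is not withheld from the employee.)
Total deductions = $150.29 + $99.08 + $484.06 + $61.80 + $34.26 + $55.03 + $127.65 = $1012.17
Net pay = $2210.13 − $1012.17 = $1197.96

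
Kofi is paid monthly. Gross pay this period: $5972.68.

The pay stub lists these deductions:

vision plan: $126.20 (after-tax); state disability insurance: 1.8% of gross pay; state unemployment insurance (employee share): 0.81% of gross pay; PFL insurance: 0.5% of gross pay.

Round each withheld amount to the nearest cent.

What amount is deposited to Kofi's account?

State disability insurance: $5972.68 × 0.018 = $107.51
State unemployment insurance (employee share): $5972.68 × 0.0081 = $48.38
PFL insurance: $5972.68 × 0.005 = $29.86
Vision plan: $126.20
Total deductions = $107.51 + $48.38 + $29.86 + $126.20 = $311.95
Net pay = $5972.68 − $311.95 = $5660.73

$5660.73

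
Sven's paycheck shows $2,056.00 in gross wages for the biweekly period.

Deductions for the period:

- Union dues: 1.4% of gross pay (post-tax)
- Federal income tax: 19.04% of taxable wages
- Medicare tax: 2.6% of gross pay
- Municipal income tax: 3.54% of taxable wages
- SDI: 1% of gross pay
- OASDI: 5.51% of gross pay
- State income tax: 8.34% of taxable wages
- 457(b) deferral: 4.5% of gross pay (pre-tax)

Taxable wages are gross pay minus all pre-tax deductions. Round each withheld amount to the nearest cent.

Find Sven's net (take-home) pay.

457(b) deferral: $2,056.00 × 0.045 = $92.52
Taxable wages = $2,056.00 − $92.52 = $1,963.48
State income tax: $1,963.48 × 0.0834 = $163.75
Municipal income tax: $1,963.48 × 0.0354 = $69.51
Federal income tax: $1,963.48 × 0.1904 = $373.85
Medicare tax: $2,056.00 × 0.026 = $53.46
OASDI: $2,056.00 × 0.0551 = $113.29
SDI: $2,056.00 × 0.01 = $20.56
Union dues: $2,056.00 × 0.014 = $28.78
Total deductions = $92.52 + $163.75 + $69.51 + $373.85 + $53.46 + $113.29 + $20.56 + $28.78 = $915.72
Net pay = $2,056.00 − $915.72 = $1,140.28

$1,140.28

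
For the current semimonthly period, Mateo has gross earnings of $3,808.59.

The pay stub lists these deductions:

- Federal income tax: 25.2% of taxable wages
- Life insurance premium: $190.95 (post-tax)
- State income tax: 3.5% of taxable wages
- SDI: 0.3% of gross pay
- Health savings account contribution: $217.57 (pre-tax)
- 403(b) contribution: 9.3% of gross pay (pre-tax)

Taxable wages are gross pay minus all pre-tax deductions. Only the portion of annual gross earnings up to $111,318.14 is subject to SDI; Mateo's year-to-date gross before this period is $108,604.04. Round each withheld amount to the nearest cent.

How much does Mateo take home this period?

$2,108.76

403(b) contribution: $3,808.59 × 0.093 = $354.20
Health savings account contribution: $217.57
Pre-tax total = $354.20 + $217.57 = $571.77
Taxable wages = $3,808.59 − $571.77 = $3,236.82
State income tax: $3,236.82 × 0.035 = $113.29
Federal income tax: $3,236.82 × 0.252 = $815.68
SDI: only $111,318.14 − $108,604.04 = $2,714.10 of this check is subject → $2,714.10 × 0.003 = $8.14
Life insurance premium: $190.95
Total deductions = $354.20 + $217.57 + $113.29 + $815.68 + $8.14 + $190.95 = $1,699.83
Net pay = $3,808.59 − $1,699.83 = $2,108.76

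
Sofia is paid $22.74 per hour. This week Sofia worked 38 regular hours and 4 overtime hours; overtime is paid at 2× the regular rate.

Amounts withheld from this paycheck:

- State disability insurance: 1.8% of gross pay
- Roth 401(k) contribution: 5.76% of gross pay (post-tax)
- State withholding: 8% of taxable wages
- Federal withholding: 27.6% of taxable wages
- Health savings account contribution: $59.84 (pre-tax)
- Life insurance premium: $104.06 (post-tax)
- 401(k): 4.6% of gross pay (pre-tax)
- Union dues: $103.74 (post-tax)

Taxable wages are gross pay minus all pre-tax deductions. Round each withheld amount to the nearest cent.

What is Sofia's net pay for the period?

Regular pay: 38 × $22.74 = $864.12
Overtime pay: 4 × $22.74 × 2 = $181.92
Gross pay = $864.12 + $181.92 = $1,046.04
401(k): $1,046.04 × 0.046 = $48.12
Health savings account contribution: $59.84
Pre-tax total = $48.12 + $59.84 = $107.96
Taxable wages = $1,046.04 − $107.96 = $938.08
State withholding: $938.08 × 0.08 = $75.05
Federal withholding: $938.08 × 0.276 = $258.91
State disability insurance: $1,046.04 × 0.018 = $18.83
Union dues: $103.74
Roth 401(k) contribution: $1,046.04 × 0.0576 = $60.25
Life insurance premium: $104.06
Total deductions = $48.12 + $59.84 + $75.05 + $258.91 + $18.83 + $103.74 + $60.25 + $104.06 = $728.80
Net pay = $1,046.04 − $728.80 = $317.24

$317.24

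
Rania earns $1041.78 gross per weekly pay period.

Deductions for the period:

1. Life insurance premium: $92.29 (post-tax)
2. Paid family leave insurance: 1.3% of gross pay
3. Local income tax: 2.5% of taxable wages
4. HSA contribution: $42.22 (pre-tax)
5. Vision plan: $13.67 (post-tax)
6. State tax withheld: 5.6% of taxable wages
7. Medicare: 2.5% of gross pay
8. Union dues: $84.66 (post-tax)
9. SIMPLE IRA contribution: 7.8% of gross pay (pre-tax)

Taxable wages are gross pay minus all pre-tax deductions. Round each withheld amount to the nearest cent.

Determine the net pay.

HSA contribution: $42.22
SIMPLE IRA contribution: $1041.78 × 0.078 = $81.26
Pre-tax total = $42.22 + $81.26 = $123.48
Taxable wages = $1041.78 − $123.48 = $918.30
Local income tax: $918.30 × 0.025 = $22.96
State tax withheld: $918.30 × 0.056 = $51.42
Medicare: $1041.78 × 0.025 = $26.04
Paid family leave insurance: $1041.78 × 0.013 = $13.54
Union dues: $84.66
Vision plan: $13.67
Life insurance premium: $92.29
Total deductions = $42.22 + $81.26 + $22.96 + $51.42 + $26.04 + $13.54 + $84.66 + $13.67 + $92.29 = $428.06
Net pay = $1041.78 − $428.06 = $613.72

$613.72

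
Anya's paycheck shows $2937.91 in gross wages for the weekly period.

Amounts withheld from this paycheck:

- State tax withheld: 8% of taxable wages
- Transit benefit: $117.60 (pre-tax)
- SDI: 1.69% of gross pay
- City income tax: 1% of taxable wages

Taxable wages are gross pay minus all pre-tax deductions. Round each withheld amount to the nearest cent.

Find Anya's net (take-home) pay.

$2516.84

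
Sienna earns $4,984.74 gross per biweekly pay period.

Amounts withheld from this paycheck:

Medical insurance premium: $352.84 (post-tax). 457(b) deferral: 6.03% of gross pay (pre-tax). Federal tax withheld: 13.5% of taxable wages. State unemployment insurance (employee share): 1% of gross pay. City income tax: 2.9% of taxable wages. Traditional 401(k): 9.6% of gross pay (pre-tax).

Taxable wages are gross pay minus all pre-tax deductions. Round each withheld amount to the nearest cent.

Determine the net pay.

$3,113.21

457(b) deferral: $4,984.74 × 0.0603 = $300.58
Traditional 401(k): $4,984.74 × 0.096 = $478.54
Pre-tax total = $300.58 + $478.54 = $779.12
Taxable wages = $4,984.74 − $779.12 = $4,205.62
City income tax: $4,205.62 × 0.029 = $121.96
Federal tax withheld: $4,205.62 × 0.135 = $567.76
State unemployment insurance (employee share): $4,984.74 × 0.01 = $49.85
Medical insurance premium: $352.84
Total deductions = $300.58 + $478.54 + $121.96 + $567.76 + $49.85 + $352.84 = $1,871.53
Net pay = $4,984.74 − $1,871.53 = $3,113.21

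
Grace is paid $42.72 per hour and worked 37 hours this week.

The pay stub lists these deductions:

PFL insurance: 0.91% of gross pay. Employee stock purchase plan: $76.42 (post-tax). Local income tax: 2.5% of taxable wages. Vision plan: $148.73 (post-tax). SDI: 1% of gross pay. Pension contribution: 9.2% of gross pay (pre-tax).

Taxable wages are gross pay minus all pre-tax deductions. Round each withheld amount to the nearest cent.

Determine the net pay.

$1144.00

Gross pay: 37 × $42.72 = $1580.64
Pension contribution: $1580.64 × 0.092 = $145.42
Taxable wages = $1580.64 − $145.42 = $1435.22
Local income tax: $1435.22 × 0.025 = $35.88
SDI: $1580.64 × 0.01 = $15.81
PFL insurance: $1580.64 × 0.0091 = $14.38
Employee stock purchase plan: $76.42
Vision plan: $148.73
Total deductions = $145.42 + $35.88 + $15.81 + $14.38 + $76.42 + $148.73 = $436.64
Net pay = $1580.64 − $436.64 = $1144.00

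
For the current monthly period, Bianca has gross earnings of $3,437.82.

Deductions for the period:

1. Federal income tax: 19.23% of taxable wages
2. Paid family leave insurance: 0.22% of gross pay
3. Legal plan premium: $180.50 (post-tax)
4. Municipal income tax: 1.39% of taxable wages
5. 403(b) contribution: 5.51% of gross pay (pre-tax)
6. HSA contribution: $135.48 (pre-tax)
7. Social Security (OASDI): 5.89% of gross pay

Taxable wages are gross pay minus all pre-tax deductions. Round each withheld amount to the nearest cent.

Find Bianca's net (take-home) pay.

HSA contribution: $135.48
403(b) contribution: $3,437.82 × 0.0551 = $189.42
Pre-tax total = $135.48 + $189.42 = $324.90
Taxable wages = $3,437.82 − $324.90 = $3,112.92
Federal income tax: $3,112.92 × 0.1923 = $598.61
Municipal income tax: $3,112.92 × 0.0139 = $43.27
Social Security (OASDI): $3,437.82 × 0.0589 = $202.49
Paid family leave insurance: $3,437.82 × 0.0022 = $7.56
Legal plan premium: $180.50
Total deductions = $135.48 + $189.42 + $598.61 + $43.27 + $202.49 + $7.56 + $180.50 = $1,357.33
Net pay = $3,437.82 − $1,357.33 = $2,080.49

$2,080.49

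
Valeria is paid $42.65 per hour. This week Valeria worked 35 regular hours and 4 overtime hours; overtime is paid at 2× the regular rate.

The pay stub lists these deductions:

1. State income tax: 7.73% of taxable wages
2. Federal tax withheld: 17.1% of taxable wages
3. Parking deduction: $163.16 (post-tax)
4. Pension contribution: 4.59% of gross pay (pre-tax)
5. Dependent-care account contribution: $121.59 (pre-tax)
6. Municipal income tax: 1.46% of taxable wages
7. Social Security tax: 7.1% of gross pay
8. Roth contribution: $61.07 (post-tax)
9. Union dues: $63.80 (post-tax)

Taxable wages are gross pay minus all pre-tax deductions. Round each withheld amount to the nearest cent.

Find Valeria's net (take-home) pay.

Regular pay: 35 × $42.65 = $1,492.75
Overtime pay: 4 × $42.65 × 2 = $341.20
Gross pay = $1,492.75 + $341.20 = $1,833.95
Dependent-care account contribution: $121.59
Pension contribution: $1,833.95 × 0.0459 = $84.18
Pre-tax total = $121.59 + $84.18 = $205.77
Taxable wages = $1,833.95 − $205.77 = $1,628.18
Municipal income tax: $1,628.18 × 0.0146 = $23.77
State income tax: $1,628.18 × 0.0773 = $125.86
Federal tax withheld: $1,628.18 × 0.171 = $278.42
Social Security tax: $1,833.95 × 0.071 = $130.21
Parking deduction: $163.16
Union dues: $63.80
Roth contribution: $61.07
Total deductions = $121.59 + $84.18 + $23.77 + $125.86 + $278.42 + $130.21 + $163.16 + $63.80 + $61.07 = $1,052.06
Net pay = $1,833.95 − $1,052.06 = $781.89

$781.89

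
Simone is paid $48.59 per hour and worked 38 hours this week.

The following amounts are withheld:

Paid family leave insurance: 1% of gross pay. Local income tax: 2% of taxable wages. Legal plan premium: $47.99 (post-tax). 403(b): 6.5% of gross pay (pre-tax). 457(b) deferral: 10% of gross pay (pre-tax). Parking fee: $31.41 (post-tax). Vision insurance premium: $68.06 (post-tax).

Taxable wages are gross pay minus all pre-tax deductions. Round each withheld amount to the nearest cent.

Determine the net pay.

$1,345.00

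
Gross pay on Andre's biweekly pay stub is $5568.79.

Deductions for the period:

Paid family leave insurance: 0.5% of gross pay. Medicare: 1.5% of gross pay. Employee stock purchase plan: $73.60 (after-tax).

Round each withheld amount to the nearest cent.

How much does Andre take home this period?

Paid family leave insurance: $5568.79 × 0.005 = $27.84
Medicare: $5568.79 × 0.015 = $83.53
Employee stock purchase plan: $73.60
Total deductions = $27.84 + $83.53 + $73.60 = $184.97
Net pay = $5568.79 − $184.97 = $5383.82

$5383.82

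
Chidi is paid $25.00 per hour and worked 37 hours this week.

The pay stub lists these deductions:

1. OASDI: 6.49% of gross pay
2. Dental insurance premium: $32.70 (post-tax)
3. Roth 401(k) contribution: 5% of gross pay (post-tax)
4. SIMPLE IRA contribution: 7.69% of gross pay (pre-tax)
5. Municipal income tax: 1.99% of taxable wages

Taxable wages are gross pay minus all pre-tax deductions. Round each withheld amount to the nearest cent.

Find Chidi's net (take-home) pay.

$697.90

Gross pay: 37 × $25.00 = $925.00
SIMPLE IRA contribution: $925.00 × 0.0769 = $71.13
Taxable wages = $925.00 − $71.13 = $853.87
Municipal income tax: $853.87 × 0.0199 = $16.99
OASDI: $925.00 × 0.0649 = $60.03
Dental insurance premium: $32.70
Roth 401(k) contribution: $925.00 × 0.05 = $46.25
Total deductions = $71.13 + $16.99 + $60.03 + $32.70 + $46.25 = $227.10
Net pay = $925.00 − $227.10 = $697.90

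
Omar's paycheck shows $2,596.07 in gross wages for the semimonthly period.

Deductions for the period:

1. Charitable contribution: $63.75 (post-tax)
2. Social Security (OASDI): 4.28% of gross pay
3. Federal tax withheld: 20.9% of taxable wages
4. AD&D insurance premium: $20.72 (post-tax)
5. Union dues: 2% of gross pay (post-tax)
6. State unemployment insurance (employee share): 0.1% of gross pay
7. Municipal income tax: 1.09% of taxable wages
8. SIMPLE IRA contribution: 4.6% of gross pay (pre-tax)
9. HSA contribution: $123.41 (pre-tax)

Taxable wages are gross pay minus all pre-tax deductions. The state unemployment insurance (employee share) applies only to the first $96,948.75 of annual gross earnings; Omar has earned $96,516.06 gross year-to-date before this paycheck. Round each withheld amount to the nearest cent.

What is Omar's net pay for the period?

HSA contribution: $123.41
SIMPLE IRA contribution: $2,596.07 × 0.046 = $119.42
Pre-tax total = $123.41 + $119.42 = $242.83
Taxable wages = $2,596.07 − $242.83 = $2,353.24
Municipal income tax: $2,353.24 × 0.0109 = $25.65
Federal tax withheld: $2,353.24 × 0.209 = $491.83
State unemployment insurance (employee share): only $96,948.75 − $96,516.06 = $432.69 of this check is subject → $432.69 × 0.001 = $0.43
Social Security (OASDI): $2,596.07 × 0.0428 = $111.11
Charitable contribution: $63.75
Union dues: $2,596.07 × 0.02 = $51.92
AD&D insurance premium: $20.72
Total deductions = $123.41 + $119.42 + $25.65 + $491.83 + $0.43 + $111.11 + $63.75 + $51.92 + $20.72 = $1,008.24
Net pay = $2,596.07 − $1,008.24 = $1,587.83

$1,587.83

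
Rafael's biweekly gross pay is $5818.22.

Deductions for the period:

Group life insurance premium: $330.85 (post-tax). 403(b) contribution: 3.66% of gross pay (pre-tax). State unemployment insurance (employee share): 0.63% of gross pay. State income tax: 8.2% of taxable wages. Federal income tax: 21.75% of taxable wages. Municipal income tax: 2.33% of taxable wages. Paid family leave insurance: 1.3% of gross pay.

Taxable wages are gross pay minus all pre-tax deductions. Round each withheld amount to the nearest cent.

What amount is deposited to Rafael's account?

403(b) contribution: $5818.22 × 0.0366 = $212.95
Taxable wages = $5818.22 − $212.95 = $5605.27
Municipal income tax: $5605.27 × 0.0233 = $130.60
Federal income tax: $5605.27 × 0.2175 = $1219.15
State income tax: $5605.27 × 0.082 = $459.63
Paid family leave insurance: $5818.22 × 0.013 = $75.64
State unemployment insurance (employee share): $5818.22 × 0.0063 = $36.65
Group life insurance premium: $330.85
Total deductions = $212.95 + $130.60 + $1219.15 + $459.63 + $75.64 + $36.65 + $330.85 = $2465.47
Net pay = $5818.22 − $2465.47 = $3352.75

$3352.75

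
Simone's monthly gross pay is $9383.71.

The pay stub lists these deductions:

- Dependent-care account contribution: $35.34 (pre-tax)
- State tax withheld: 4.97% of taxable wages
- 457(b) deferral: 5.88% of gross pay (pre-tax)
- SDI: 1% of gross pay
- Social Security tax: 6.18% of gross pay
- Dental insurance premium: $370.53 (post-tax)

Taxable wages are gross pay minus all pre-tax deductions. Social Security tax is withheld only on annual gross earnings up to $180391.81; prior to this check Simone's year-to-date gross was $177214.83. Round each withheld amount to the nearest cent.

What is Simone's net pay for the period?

$7698.71

Dependent-care account contribution: $35.34
457(b) deferral: $9383.71 × 0.0588 = $551.76
Pre-tax total = $35.34 + $551.76 = $587.10
Taxable wages = $9383.71 − $587.10 = $8796.61
State tax withheld: $8796.61 × 0.0497 = $437.19
SDI: $9383.71 × 0.01 = $93.84
Social Security tax: only $180391.81 − $177214.83 = $3176.98 of this check is subject → $3176.98 × 0.0618 = $196.34
Dental insurance premium: $370.53
Total deductions = $35.34 + $551.76 + $437.19 + $93.84 + $196.34 + $370.53 = $1685.00
Net pay = $9383.71 − $1685.00 = $7698.71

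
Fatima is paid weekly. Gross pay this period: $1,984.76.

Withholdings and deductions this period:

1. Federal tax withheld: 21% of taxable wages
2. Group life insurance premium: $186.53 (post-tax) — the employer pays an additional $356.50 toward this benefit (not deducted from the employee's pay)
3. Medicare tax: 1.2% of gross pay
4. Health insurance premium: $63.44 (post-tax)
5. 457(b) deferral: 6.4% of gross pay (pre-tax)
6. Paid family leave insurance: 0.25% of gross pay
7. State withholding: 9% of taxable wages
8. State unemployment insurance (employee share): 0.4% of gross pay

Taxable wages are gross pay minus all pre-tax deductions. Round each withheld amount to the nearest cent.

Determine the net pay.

457(b) deferral: $1,984.76 × 0.064 = $127.02
Taxable wages = $1,984.76 − $127.02 = $1,857.74
State withholding: $1,857.74 × 0.09 = $167.20
Federal tax withheld: $1,857.74 × 0.21 = $390.13
Paid family leave insurance: $1,984.76 × 0.0025 = $4.96
Medicare tax: $1,984.76 × 0.012 = $23.82
State unemployment insurance (employee share): $1,984.76 × 0.004 = $7.94
Group life insurance premium: $186.53
Health insurance premium: $63.44
(Employer's $356.50 toward group life insurance premium is not withheld from the employee.)
Total deductions = $127.02 + $167.20 + $390.13 + $4.96 + $23.82 + $7.94 + $186.53 + $63.44 = $971.04
Net pay = $1,984.76 − $971.04 = $1,013.72

$1,013.72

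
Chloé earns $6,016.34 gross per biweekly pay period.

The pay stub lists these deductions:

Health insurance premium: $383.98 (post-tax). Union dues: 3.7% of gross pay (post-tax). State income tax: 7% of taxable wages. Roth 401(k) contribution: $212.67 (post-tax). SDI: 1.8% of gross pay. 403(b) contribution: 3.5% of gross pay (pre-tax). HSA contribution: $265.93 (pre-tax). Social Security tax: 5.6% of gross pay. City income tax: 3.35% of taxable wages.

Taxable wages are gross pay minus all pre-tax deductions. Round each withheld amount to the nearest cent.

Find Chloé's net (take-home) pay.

HSA contribution: $265.93
403(b) contribution: $6,016.34 × 0.035 = $210.57
Pre-tax total = $265.93 + $210.57 = $476.50
Taxable wages = $6,016.34 − $476.50 = $5,539.84
City income tax: $5,539.84 × 0.0335 = $185.58
State income tax: $5,539.84 × 0.07 = $387.79
Social Security tax: $6,016.34 × 0.056 = $336.92
SDI: $6,016.34 × 0.018 = $108.29
Roth 401(k) contribution: $212.67
Union dues: $6,016.34 × 0.037 = $222.60
Health insurance premium: $383.98
Total deductions = $265.93 + $210.57 + $185.58 + $387.79 + $336.92 + $108.29 + $212.67 + $222.60 + $383.98 = $2,314.33
Net pay = $6,016.34 − $2,314.33 = $3,702.01

$3,702.01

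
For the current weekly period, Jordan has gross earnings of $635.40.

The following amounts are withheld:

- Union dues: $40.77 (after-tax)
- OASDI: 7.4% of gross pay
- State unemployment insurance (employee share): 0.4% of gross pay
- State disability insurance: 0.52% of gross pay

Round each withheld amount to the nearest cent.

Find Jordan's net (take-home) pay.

$541.77

State unemployment insurance (employee share): $635.40 × 0.004 = $2.54
State disability insurance: $635.40 × 0.0052 = $3.30
OASDI: $635.40 × 0.074 = $47.02
Union dues: $40.77
Total deductions = $2.54 + $3.30 + $47.02 + $40.77 = $93.63
Net pay = $635.40 − $93.63 = $541.77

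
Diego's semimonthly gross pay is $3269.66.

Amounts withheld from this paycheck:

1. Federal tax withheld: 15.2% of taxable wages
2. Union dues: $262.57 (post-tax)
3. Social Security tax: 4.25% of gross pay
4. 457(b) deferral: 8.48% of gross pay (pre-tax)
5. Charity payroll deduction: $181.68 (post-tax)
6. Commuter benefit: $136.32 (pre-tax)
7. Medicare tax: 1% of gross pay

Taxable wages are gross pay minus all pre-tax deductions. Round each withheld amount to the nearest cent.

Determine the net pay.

$1806.04

457(b) deferral: $3269.66 × 0.0848 = $277.27
Commuter benefit: $136.32
Pre-tax total = $277.27 + $136.32 = $413.59
Taxable wages = $3269.66 − $413.59 = $2856.07
Federal tax withheld: $2856.07 × 0.152 = $434.12
Medicare tax: $3269.66 × 0.01 = $32.70
Social Security tax: $3269.66 × 0.0425 = $138.96
Charity payroll deduction: $181.68
Union dues: $262.57
Total deductions = $277.27 + $136.32 + $434.12 + $32.70 + $138.96 + $181.68 + $262.57 = $1463.62
Net pay = $3269.66 − $1463.62 = $1806.04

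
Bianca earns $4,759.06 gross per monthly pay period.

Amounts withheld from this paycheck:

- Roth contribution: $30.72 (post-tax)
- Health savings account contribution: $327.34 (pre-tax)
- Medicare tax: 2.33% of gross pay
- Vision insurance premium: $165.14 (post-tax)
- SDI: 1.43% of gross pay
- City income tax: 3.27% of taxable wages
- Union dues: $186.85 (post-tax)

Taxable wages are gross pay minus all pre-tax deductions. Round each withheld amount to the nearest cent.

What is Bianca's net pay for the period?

$3,725.15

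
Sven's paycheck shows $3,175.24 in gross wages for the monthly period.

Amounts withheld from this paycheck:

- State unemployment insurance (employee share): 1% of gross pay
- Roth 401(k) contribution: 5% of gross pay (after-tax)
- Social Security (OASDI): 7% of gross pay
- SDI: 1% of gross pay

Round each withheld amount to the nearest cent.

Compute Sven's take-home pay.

$2,730.71

State unemployment insurance (employee share): $3,175.24 × 0.01 = $31.75
Social Security (OASDI): $3,175.24 × 0.07 = $222.27
SDI: $3,175.24 × 0.01 = $31.75
Roth 401(k) contribution: $3,175.24 × 0.05 = $158.76
Total deductions = $31.75 + $222.27 + $31.75 + $158.76 = $444.53
Net pay = $3,175.24 − $444.53 = $2,730.71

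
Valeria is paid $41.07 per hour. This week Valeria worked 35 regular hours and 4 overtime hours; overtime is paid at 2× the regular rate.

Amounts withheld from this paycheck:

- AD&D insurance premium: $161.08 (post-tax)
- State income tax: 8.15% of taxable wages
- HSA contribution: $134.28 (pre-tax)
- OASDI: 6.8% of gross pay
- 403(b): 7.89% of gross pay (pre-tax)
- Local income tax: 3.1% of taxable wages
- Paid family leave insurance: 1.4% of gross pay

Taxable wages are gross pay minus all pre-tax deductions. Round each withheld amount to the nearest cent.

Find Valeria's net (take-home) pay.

$1018.61

Regular pay: 35 × $41.07 = $1437.45
Overtime pay: 4 × $41.07 × 2 = $328.56
Gross pay = $1437.45 + $328.56 = $1766.01
HSA contribution: $134.28
403(b): $1766.01 × 0.0789 = $139.34
Pre-tax total = $134.28 + $139.34 = $273.62
Taxable wages = $1766.01 − $273.62 = $1492.39
Local income tax: $1492.39 × 0.031 = $46.26
State income tax: $1492.39 × 0.0815 = $121.63
OASDI: $1766.01 × 0.068 = $120.09
Paid family leave insurance: $1766.01 × 0.014 = $24.72
AD&D insurance premium: $161.08
Total deductions = $134.28 + $139.34 + $46.26 + $121.63 + $120.09 + $24.72 + $161.08 = $747.40
Net pay = $1766.01 − $747.40 = $1018.61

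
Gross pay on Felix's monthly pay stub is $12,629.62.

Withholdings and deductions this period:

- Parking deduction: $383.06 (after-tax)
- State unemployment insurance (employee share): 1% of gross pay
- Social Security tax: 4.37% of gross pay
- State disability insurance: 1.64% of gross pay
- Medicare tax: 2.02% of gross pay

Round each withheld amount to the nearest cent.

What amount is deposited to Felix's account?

$11,106.10

Social Security tax: $12,629.62 × 0.0437 = $551.91
State disability insurance: $12,629.62 × 0.0164 = $207.13
Medicare tax: $12,629.62 × 0.0202 = $255.12
State unemployment insurance (employee share): $12,629.62 × 0.01 = $126.30
Parking deduction: $383.06
Total deductions = $551.91 + $207.13 + $255.12 + $126.30 + $383.06 = $1,523.52
Net pay = $12,629.62 − $1,523.52 = $11,106.10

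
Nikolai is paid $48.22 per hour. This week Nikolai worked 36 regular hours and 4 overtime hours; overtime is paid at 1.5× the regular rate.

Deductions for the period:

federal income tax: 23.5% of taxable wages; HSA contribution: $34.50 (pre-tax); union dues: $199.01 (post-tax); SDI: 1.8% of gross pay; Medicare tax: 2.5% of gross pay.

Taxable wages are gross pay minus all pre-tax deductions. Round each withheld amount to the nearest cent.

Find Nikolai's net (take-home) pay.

Regular pay: 36 × $48.22 = $1,735.92
Overtime pay: 4 × $48.22 × 1.5 = $289.32
Gross pay = $1,735.92 + $289.32 = $2,025.24
HSA contribution: $34.50
Taxable wages = $2,025.24 − $34.50 = $1,990.74
Federal income tax: $1,990.74 × 0.235 = $467.82
Medicare tax: $2,025.24 × 0.025 = $50.63
SDI: $2,025.24 × 0.018 = $36.45
Union dues: $199.01
Total deductions = $34.50 + $467.82 + $50.63 + $36.45 + $199.01 = $788.41
Net pay = $2,025.24 − $788.41 = $1,236.83

$1,236.83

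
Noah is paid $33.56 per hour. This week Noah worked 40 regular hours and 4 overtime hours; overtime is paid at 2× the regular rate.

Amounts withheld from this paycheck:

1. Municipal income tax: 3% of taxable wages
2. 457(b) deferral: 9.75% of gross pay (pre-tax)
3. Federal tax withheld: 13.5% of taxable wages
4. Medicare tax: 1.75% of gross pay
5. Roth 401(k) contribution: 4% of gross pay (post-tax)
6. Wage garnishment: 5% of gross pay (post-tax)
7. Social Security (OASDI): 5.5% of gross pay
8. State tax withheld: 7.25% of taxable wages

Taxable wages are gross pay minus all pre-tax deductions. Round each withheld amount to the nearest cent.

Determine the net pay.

Regular pay: 40 × $33.56 = $1,342.40
Overtime pay: 4 × $33.56 × 2 = $268.48
Gross pay = $1,342.40 + $268.48 = $1,610.88
457(b) deferral: $1,610.88 × 0.0975 = $157.06
Taxable wages = $1,610.88 − $157.06 = $1,453.82
Federal tax withheld: $1,453.82 × 0.135 = $196.27
Municipal income tax: $1,453.82 × 0.03 = $43.61
State tax withheld: $1,453.82 × 0.0725 = $105.40
Medicare tax: $1,610.88 × 0.0175 = $28.19
Social Security (OASDI): $1,610.88 × 0.055 = $88.60
Wage garnishment: $1,610.88 × 0.05 = $80.54
Roth 401(k) contribution: $1,610.88 × 0.04 = $64.44
Total deductions = $157.06 + $196.27 + $43.61 + $105.40 + $28.19 + $88.60 + $80.54 + $64.44 = $764.11
Net pay = $1,610.88 − $764.11 = $846.77

$846.77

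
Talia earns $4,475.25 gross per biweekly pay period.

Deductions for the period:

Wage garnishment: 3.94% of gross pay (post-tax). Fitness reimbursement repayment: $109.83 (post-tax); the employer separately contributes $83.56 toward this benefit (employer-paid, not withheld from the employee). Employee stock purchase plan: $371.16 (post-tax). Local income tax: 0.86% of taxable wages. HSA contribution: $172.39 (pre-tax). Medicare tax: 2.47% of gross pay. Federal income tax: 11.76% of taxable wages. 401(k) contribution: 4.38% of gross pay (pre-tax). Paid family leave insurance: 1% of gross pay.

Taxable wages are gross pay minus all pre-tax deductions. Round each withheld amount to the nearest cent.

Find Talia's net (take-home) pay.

HSA contribution: $172.39
401(k) contribution: $4,475.25 × 0.0438 = $196.02
Pre-tax total = $172.39 + $196.02 = $368.41
Taxable wages = $4,475.25 − $368.41 = $4,106.84
Federal income tax: $4,106.84 × 0.1176 = $482.96
Local income tax: $4,106.84 × 0.0086 = $35.32
Medicare tax: $4,475.25 × 0.0247 = $110.54
Paid family leave insurance: $4,475.25 × 0.01 = $44.75
Wage garnishment: $4,475.25 × 0.0394 = $176.32
Fitness reimbursement repayment: $109.83
Employee stock purchase plan: $371.16
(Employer's $83.56 toward fitness reimbursement repayment is not withheld from the employee.)
Total deductions = $172.39 + $196.02 + $482.96 + $35.32 + $110.54 + $44.75 + $176.32 + $109.83 + $371.16 = $1,699.29
Net pay = $4,475.25 − $1,699.29 = $2,775.96

$2,775.96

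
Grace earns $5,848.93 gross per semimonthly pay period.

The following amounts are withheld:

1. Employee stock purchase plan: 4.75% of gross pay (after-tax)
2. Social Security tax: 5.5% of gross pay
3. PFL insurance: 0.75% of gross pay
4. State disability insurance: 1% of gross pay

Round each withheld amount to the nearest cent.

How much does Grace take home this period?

$5,147.06

PFL insurance: $5,848.93 × 0.0075 = $43.87
State disability insurance: $5,848.93 × 0.01 = $58.49
Social Security tax: $5,848.93 × 0.055 = $321.69
Employee stock purchase plan: $5,848.93 × 0.0475 = $277.82
Total deductions = $43.87 + $58.49 + $321.69 + $277.82 = $701.87
Net pay = $5,848.93 − $701.87 = $5,147.06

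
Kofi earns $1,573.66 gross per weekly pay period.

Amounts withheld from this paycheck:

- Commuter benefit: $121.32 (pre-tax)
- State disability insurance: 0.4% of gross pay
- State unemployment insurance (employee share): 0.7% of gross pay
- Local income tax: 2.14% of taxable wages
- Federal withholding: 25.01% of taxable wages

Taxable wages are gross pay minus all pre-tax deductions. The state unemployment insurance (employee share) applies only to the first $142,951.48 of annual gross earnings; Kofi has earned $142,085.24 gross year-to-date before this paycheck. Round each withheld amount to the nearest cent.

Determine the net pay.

Commuter benefit: $121.32
Taxable wages = $1,573.66 − $121.32 = $1,452.34
Local income tax: $1,452.34 × 0.0214 = $31.08
Federal withholding: $1,452.34 × 0.2501 = $363.23
State unemployment insurance (employee share): only $142,951.48 − $142,085.24 = $866.24 of this check is subject → $866.24 × 0.007 = $6.06
State disability insurance: $1,573.66 × 0.004 = $6.29
Total deductions = $121.32 + $31.08 + $363.23 + $6.06 + $6.29 = $527.98
Net pay = $1,573.66 − $527.98 = $1,045.68

$1,045.68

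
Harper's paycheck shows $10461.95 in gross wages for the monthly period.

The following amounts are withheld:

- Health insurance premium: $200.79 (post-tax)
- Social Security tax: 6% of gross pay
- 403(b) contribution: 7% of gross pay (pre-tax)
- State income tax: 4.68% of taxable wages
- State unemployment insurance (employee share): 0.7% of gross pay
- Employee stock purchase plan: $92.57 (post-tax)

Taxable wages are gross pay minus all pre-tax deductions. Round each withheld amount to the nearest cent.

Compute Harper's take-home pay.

$8279.95

403(b) contribution: $10461.95 × 0.07 = $732.34
Taxable wages = $10461.95 − $732.34 = $9729.61
State income tax: $9729.61 × 0.0468 = $455.35
Social Security tax: $10461.95 × 0.06 = $627.72
State unemployment insurance (employee share): $10461.95 × 0.007 = $73.23
Health insurance premium: $200.79
Employee stock purchase plan: $92.57
Total deductions = $732.34 + $455.35 + $627.72 + $73.23 + $200.79 + $92.57 = $2182.00
Net pay = $10461.95 − $2182.00 = $8279.95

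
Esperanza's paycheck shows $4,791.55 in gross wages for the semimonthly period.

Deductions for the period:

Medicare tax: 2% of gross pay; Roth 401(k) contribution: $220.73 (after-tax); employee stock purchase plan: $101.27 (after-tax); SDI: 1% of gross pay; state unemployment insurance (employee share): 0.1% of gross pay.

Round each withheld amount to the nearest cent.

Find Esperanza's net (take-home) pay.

$4,321.01

State unemployment insurance (employee share): $4,791.55 × 0.001 = $4.79
SDI: $4,791.55 × 0.01 = $47.92
Medicare tax: $4,791.55 × 0.02 = $95.83
Employee stock purchase plan: $101.27
Roth 401(k) contribution: $220.73
Total deductions = $4.79 + $47.92 + $95.83 + $101.27 + $220.73 = $470.54
Net pay = $4,791.55 − $470.54 = $4,321.01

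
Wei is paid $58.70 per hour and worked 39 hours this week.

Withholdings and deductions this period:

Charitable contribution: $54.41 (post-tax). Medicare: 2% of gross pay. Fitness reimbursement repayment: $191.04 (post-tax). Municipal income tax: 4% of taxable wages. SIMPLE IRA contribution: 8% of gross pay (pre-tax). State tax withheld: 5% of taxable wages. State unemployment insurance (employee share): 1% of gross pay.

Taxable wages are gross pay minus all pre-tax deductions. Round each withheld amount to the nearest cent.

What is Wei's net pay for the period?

$1602.47

Gross pay: 39 × $58.70 = $2289.30
SIMPLE IRA contribution: $2289.30 × 0.08 = $183.14
Taxable wages = $2289.30 − $183.14 = $2106.16
State tax withheld: $2106.16 × 0.05 = $105.31
Municipal income tax: $2106.16 × 0.04 = $84.25
State unemployment insurance (employee share): $2289.30 × 0.01 = $22.89
Medicare: $2289.30 × 0.02 = $45.79
Charitable contribution: $54.41
Fitness reimbursement repayment: $191.04
Total deductions = $183.14 + $105.31 + $84.25 + $22.89 + $45.79 + $54.41 + $191.04 = $686.83
Net pay = $2289.30 − $686.83 = $1602.47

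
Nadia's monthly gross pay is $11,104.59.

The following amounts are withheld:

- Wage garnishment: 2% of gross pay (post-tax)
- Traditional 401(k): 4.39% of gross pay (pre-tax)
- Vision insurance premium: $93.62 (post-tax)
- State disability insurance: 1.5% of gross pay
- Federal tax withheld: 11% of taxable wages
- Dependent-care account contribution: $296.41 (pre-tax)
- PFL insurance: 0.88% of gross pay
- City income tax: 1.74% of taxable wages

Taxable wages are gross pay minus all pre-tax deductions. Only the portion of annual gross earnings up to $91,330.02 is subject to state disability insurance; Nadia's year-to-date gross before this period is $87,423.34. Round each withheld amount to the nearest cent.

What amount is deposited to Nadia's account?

Dependent-care account contribution: $296.41
Traditional 401(k): $11,104.59 × 0.0439 = $487.49
Pre-tax total = $296.41 + $487.49 = $783.90
Taxable wages = $11,104.59 − $783.90 = $10,320.69
Federal tax withheld: $10,320.69 × 0.11 = $1,135.28
City income tax: $10,320.69 × 0.0174 = $179.58
PFL insurance: $11,104.59 × 0.0088 = $97.72
State disability insurance: only $91,330.02 − $87,423.34 = $3,906.68 of this check is subject → $3,906.68 × 0.015 = $58.60
Wage garnishment: $11,104.59 × 0.02 = $222.09
Vision insurance premium: $93.62
Total deductions = $296.41 + $487.49 + $1,135.28 + $179.58 + $97.72 + $58.60 + $222.09 + $93.62 = $2,570.79
Net pay = $11,104.59 − $2,570.79 = $8,533.80

$8,533.80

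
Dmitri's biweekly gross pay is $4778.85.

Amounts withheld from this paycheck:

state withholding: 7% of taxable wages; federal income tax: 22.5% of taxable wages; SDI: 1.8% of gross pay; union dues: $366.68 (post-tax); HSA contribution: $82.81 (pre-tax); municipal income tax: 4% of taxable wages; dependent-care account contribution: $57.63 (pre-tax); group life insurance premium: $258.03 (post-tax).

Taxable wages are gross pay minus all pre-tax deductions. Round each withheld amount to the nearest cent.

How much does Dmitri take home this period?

$2373.81

Dependent-care account contribution: $57.63
HSA contribution: $82.81
Pre-tax total = $57.63 + $82.81 = $140.44
Taxable wages = $4778.85 − $140.44 = $4638.41
Federal income tax: $4638.41 × 0.225 = $1043.64
State withholding: $4638.41 × 0.07 = $324.69
Municipal income tax: $4638.41 × 0.04 = $185.54
SDI: $4778.85 × 0.018 = $86.02
Union dues: $366.68
Group life insurance premium: $258.03
Total deductions = $57.63 + $82.81 + $1043.64 + $324.69 + $185.54 + $86.02 + $366.68 + $258.03 = $2405.04
Net pay = $4778.85 − $2405.04 = $2373.81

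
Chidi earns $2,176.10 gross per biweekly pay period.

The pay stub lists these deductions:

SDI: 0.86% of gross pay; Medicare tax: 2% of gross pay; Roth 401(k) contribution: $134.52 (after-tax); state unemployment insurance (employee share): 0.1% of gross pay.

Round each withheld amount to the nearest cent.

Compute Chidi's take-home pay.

$1,977.17

SDI: $2,176.10 × 0.0086 = $18.71
State unemployment insurance (employee share): $2,176.10 × 0.001 = $2.18
Medicare tax: $2,176.10 × 0.02 = $43.52
Roth 401(k) contribution: $134.52
Total deductions = $18.71 + $2.18 + $43.52 + $134.52 = $198.93
Net pay = $2,176.10 − $198.93 = $1,977.17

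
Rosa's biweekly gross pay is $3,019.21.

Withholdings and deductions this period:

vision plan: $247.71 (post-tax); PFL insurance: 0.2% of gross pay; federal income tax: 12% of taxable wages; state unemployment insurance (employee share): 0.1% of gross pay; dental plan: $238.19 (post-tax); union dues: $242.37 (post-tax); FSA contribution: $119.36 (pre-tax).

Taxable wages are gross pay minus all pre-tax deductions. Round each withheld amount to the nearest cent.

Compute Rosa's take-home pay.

$1,814.54

FSA contribution: $119.36
Taxable wages = $3,019.21 − $119.36 = $2,899.85
Federal income tax: $2,899.85 × 0.12 = $347.98
State unemployment insurance (employee share): $3,019.21 × 0.001 = $3.02
PFL insurance: $3,019.21 × 0.002 = $6.04
Vision plan: $247.71
Dental plan: $238.19
Union dues: $242.37
Total deductions = $119.36 + $347.98 + $3.02 + $6.04 + $247.71 + $238.19 + $242.37 = $1,204.67
Net pay = $3,019.21 − $1,204.67 = $1,814.54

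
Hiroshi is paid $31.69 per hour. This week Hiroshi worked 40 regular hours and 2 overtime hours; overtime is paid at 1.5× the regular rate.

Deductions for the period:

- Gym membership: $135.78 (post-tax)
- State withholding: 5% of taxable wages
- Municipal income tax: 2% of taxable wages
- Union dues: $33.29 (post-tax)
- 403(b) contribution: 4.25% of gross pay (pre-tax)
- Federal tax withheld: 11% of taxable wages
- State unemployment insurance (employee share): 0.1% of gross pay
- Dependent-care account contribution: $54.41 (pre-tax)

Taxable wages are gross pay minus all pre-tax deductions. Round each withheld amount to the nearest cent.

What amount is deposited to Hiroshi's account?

$854.85

Regular pay: 40 × $31.69 = $1,267.60
Overtime pay: 2 × $31.69 × 1.5 = $95.07
Gross pay = $1,267.60 + $95.07 = $1,362.67
Dependent-care account contribution: $54.41
403(b) contribution: $1,362.67 × 0.0425 = $57.91
Pre-tax total = $54.41 + $57.91 = $112.32
Taxable wages = $1,362.67 − $112.32 = $1,250.35
Federal tax withheld: $1,250.35 × 0.11 = $137.54
Municipal income tax: $1,250.35 × 0.02 = $25.01
State withholding: $1,250.35 × 0.05 = $62.52
State unemployment insurance (employee share): $1,362.67 × 0.001 = $1.36
Gym membership: $135.78
Union dues: $33.29
Total deductions = $54.41 + $57.91 + $137.54 + $25.01 + $62.52 + $1.36 + $135.78 + $33.29 = $507.82
Net pay = $1,362.67 − $507.82 = $854.85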